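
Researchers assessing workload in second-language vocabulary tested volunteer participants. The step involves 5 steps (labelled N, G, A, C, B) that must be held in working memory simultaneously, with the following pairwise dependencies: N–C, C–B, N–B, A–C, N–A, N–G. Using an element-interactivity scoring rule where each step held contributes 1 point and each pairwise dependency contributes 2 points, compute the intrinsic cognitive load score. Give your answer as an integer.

17

Count of steps held simultaneously: 5.
Count of pairwise dependencies listed: 6.
Element contribution: 5 × 1 = 5.
Interaction contribution: 6 × 2 = 12.
Intrinsic load = 5 + 12 = 17.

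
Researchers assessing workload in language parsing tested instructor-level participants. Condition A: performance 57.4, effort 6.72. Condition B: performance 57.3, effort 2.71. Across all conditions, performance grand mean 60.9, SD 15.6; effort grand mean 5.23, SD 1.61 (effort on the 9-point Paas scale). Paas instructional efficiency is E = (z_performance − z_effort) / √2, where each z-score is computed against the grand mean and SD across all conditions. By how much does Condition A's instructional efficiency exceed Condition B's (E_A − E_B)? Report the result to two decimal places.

Condition A: z_P = (57.4 − 60.9)/15.6 = -0.2244; z_E = (6.72 − 5.23)/1.61 = 0.9255; E_A = (-0.2244 − 0.9255)/√2 = -0.8131.
Condition B: z_P = (57.3 − 60.9)/15.6 = -0.2308; z_E = (2.71 − 5.23)/1.61 = -1.5652; E_B = (-0.2308 − (-1.5652))/√2 = 0.9436.
E_A − E_B = -0.8131 − 0.9436 = -1.7567 ≈ -1.76.

-1.76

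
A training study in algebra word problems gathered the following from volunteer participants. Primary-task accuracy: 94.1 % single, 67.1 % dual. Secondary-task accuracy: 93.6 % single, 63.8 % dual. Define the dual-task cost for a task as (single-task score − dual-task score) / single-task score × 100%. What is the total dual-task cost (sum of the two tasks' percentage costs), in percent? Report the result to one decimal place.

Primary cost = (94.1 − 67.1) / 94.1 × 100% = 28.6929%.
Secondary cost = (93.6 − 63.8) / 93.6 × 100% = 31.8376%.
Total = 28.6929% + 31.8376% = 60.5305% ≈ 60.5%.

60.5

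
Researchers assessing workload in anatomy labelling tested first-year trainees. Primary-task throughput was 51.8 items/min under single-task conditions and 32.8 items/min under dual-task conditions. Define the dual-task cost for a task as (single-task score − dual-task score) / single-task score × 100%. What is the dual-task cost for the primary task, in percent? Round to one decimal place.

Cost = (51.8 − 32.8) / 51.8 × 100%
     = 19.0000 / 51.8 × 100% = 36.6795%.
≈ 36.7%.

36.7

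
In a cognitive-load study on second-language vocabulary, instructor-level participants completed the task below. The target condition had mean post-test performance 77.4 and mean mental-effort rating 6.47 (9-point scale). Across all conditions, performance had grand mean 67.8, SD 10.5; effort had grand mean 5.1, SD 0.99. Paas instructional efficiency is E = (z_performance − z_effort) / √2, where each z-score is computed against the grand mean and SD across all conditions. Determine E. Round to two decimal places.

-0.33

z_performance = (77.4 − 67.8) / 10.5 = 9.6000 / 10.5 = 0.9143.
z_effort = (6.47 − 5.1) / 0.99 = 1.3700 / 0.99 = 1.3838.
z_P − z_E = 0.9143 − 1.3838 = -0.4695.
E = -0.4695 / √2 = -0.4695 / 1.41421 = -0.3320 ≈ -0.33.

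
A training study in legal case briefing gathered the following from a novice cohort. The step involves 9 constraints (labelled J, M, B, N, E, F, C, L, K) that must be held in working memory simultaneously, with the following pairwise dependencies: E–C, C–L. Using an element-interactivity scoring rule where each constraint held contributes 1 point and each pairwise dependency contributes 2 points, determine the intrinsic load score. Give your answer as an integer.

Count of constraints held simultaneously: 9.
Count of pairwise dependencies listed: 2.
Element contribution: 9 × 1 = 9.
Interaction contribution: 2 × 2 = 4.
Intrinsic load = 9 + 4 = 13.

13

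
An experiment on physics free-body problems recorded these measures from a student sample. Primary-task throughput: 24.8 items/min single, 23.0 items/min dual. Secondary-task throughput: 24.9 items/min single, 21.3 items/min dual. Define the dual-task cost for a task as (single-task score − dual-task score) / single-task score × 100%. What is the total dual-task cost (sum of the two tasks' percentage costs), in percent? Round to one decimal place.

Primary cost = (24.8 − 23.0) / 24.8 × 100% = 7.2581%.
Secondary cost = (24.9 − 21.3) / 24.9 × 100% = 14.4578%.
Total = 7.2581% + 14.4578% = 21.7159% ≈ 21.7%.

21.7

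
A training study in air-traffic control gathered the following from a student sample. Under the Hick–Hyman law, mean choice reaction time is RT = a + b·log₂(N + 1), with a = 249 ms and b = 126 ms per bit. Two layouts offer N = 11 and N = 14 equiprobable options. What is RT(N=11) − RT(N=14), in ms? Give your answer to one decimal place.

RT(11) = 249 + 126·log₂(12) = 249 + 126·3.5850 = 700.7100 ms.
RT(14) = 249 + 126·log₂(15) = 249 + 126·3.9069 = 741.2694 ms.
Difference = 700.7100 − 741.2694 = -40.5594 ≈ -40.6 ms.

-40.6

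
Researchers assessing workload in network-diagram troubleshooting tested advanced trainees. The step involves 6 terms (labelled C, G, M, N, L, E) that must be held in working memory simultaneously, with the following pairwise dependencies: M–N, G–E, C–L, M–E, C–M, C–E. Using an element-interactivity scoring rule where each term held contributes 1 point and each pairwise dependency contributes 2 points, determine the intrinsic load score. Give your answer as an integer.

18

Count of terms held simultaneously: 6.
Count of pairwise dependencies listed: 6.
Element contribution: 6 × 1 = 6.
Interaction contribution: 6 × 2 = 12.
Intrinsic load = 6 + 12 = 18.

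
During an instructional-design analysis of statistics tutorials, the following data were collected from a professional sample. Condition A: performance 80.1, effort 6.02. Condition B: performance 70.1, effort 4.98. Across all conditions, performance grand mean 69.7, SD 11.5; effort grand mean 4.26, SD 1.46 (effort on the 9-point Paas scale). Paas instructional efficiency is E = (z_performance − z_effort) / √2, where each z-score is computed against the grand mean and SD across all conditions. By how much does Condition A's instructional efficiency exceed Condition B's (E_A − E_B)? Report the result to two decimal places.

Condition A: z_P = (80.1 − 69.7)/11.5 = 0.9043; z_E = (6.02 − 4.26)/1.46 = 1.2055; E_A = (0.9043 − 1.2055)/√2 = -0.2130.
Condition B: z_P = (70.1 − 69.7)/11.5 = 0.0348; z_E = (4.98 − 4.26)/1.46 = 0.4932; E_B = (0.0348 − 0.4932)/√2 = -0.3241.
E_A − E_B = -0.2130 − (-0.3241) = 0.1111 ≈ 0.11.

0.11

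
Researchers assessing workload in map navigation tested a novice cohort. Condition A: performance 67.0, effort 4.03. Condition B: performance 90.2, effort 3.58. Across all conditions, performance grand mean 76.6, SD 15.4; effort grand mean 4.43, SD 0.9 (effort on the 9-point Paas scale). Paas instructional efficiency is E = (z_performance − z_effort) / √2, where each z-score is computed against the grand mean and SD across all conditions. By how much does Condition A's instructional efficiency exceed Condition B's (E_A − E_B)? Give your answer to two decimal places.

-1.42

Condition A: z_P = (67.0 − 76.6)/15.4 = -0.6234; z_E = (4.03 − 4.43)/0.9 = -0.4444; E_A = (-0.6234 − (-0.4444))/√2 = -0.1266.
Condition B: z_P = (90.2 − 76.6)/15.4 = 0.8831; z_E = (3.58 − 4.43)/0.9 = -0.9444; E_B = (0.8831 − (-0.9444))/√2 = 1.2922.
E_A − E_B = -0.1266 − 1.2922 = -1.4188 ≈ -1.42.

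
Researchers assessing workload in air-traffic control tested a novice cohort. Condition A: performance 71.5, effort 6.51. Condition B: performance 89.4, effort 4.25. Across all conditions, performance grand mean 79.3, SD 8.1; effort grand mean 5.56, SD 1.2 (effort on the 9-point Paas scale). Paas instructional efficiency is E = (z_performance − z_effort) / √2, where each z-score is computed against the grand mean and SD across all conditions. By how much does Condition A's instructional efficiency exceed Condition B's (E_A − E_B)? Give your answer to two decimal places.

Condition A: z_P = (71.5 − 79.3)/8.1 = -0.9630; z_E = (6.51 − 5.56)/1.2 = 0.7917; E_A = (-0.9630 − 0.7917)/√2 = -1.2408.
Condition B: z_P = (89.4 − 79.3)/8.1 = 1.2469; z_E = (4.25 − 5.56)/1.2 = -1.0917; E_B = (1.2469 − (-1.0917))/√2 = 1.6536.
E_A − E_B = -1.2408 − 1.6536 = -2.8944 ≈ -2.89.

-2.89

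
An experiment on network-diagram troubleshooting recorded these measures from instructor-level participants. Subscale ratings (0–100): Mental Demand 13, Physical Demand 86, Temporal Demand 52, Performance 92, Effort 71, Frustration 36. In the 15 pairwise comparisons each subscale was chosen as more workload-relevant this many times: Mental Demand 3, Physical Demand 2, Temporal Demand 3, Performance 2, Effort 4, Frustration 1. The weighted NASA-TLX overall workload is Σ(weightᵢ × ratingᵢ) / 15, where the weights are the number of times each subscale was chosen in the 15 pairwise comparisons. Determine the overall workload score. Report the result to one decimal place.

58.1

The tallies are the weights (they sum to 15).
Weighted sum = 3·13 + 2·86 + 3·52 + 2·92 + 4·71 + 1·36
            = 39 + 172 + 156 + 184 + 284 + 36 = 871.
Overall workload = 871 / 15 = 58.0667 ≈ 58.1.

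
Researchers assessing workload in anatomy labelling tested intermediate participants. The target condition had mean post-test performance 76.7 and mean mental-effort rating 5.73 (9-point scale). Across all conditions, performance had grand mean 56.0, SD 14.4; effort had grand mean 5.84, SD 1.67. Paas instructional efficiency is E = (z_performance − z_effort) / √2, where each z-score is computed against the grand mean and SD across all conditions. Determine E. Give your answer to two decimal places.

1.06

z_performance = (76.7 − 56.0) / 14.4 = 20.7000 / 14.4 = 1.4375.
z_effort = (5.73 − 5.84) / 1.67 = -0.1100 / 1.67 = -0.0659.
z_P − z_E = 1.4375 − (-0.0659) = 1.5034.
E = 1.5034 / √2 = 1.5034 / 1.41421 = 1.0631 ≈ 1.06.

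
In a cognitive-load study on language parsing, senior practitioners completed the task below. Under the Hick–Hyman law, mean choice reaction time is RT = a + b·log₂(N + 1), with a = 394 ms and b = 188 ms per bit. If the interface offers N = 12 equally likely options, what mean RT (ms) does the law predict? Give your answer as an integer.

1090

log₂(12 + 1) = log₂(13) = 3.7004.
RT = 394 + 188 × 3.7004 = 394 + 695.6752 = 1089.6752 ms.
≈ 1090 ms.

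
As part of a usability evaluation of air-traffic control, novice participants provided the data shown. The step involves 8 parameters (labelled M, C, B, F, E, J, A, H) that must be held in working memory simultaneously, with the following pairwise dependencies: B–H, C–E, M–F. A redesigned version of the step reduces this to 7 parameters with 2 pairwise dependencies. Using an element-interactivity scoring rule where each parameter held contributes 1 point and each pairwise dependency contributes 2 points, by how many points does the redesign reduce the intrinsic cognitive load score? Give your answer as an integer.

3

Original: 8 × 1 + 3 × 2 = 8 + 6 = 14.
Redesigned: 7 × 1 + 2 × 2 = 7 + 4 = 11.
Reduction = 14 − 11 = 3.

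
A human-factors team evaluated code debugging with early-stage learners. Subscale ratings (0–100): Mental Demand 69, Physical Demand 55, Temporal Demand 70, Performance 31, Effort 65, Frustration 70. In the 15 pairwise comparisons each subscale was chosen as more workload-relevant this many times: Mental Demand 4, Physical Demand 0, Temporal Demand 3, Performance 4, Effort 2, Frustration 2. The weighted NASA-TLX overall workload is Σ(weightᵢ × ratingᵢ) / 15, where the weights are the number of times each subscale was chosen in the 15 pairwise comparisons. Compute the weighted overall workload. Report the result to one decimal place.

The tallies are the weights (they sum to 15).
Weighted sum = 4·69 + 0·55 + 3·70 + 4·31 + 2·65 + 2·70
            = 276 + 0 + 210 + 124 + 130 + 140 = 880.
Overall workload = 880 / 15 = 58.6667 ≈ 58.7.

58.7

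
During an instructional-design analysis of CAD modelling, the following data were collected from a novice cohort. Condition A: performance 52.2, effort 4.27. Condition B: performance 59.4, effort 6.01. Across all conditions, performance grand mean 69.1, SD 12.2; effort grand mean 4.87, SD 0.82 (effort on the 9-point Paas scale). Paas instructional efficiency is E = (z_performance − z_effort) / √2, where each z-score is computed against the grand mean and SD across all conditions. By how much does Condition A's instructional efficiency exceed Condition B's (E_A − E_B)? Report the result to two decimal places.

1.08

Condition A: z_P = (52.2 − 69.1)/12.2 = -1.3852; z_E = (4.27 − 4.87)/0.82 = -0.7317; E_A = (-1.3852 − (-0.7317))/√2 = -0.4621.
Condition B: z_P = (59.4 − 69.1)/12.2 = -0.7951; z_E = (6.01 − 4.87)/0.82 = 1.3902; E_B = (-0.7951 − 1.3902)/√2 = -1.5452.
E_A − E_B = -0.4621 − (-1.5452) = 1.0831 ≈ 1.08.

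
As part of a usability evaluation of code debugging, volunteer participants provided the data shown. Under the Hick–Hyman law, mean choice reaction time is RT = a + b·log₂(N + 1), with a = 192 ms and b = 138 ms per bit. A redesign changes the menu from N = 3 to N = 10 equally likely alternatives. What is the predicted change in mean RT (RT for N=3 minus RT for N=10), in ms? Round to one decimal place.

-201.4

RT(3) = 192 + 138·log₂(4) = 192 + 138·2.0000 = 468.0000 ms.
RT(10) = 192 + 138·log₂(11) = 192 + 138·3.4594 = 669.3972 ms.
Difference = 468.0000 − 669.3972 = -201.3972 ≈ -201.4 ms.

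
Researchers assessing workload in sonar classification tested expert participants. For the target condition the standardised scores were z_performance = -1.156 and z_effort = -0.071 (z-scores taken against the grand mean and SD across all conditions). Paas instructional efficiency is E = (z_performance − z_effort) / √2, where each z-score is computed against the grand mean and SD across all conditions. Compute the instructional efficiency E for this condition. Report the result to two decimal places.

-0.77

z_P − z_E = -1.156 − (-0.071) = -1.0850.
E = -1.0850 / √2 = -1.0850 / 1.41421 = -0.7672 ≈ -0.77.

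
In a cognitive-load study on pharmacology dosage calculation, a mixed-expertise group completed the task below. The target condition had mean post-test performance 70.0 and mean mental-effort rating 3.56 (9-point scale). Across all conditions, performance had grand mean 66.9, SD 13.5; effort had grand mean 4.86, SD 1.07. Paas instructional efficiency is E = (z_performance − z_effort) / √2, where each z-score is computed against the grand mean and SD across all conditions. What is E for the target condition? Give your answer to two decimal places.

z_performance = (70.0 − 66.9) / 13.5 = 3.1000 / 13.5 = 0.2296.
z_effort = (3.56 − 4.86) / 1.07 = -1.3000 / 1.07 = -1.2150.
z_P − z_E = 0.2296 − (-1.2150) = 1.4446.
E = 1.4446 / √2 = 1.4446 / 1.41421 = 1.0215 ≈ 1.02.

1.02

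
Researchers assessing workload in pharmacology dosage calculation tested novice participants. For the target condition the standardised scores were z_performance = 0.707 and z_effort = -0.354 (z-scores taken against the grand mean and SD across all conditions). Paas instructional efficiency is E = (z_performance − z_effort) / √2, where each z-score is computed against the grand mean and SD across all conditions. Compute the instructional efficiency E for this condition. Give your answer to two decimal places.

z_P − z_E = 0.707 − (-0.354) = 1.0610.
E = 1.0610 / √2 = 1.0610 / 1.41421 = 0.7502 ≈ 0.75.

0.75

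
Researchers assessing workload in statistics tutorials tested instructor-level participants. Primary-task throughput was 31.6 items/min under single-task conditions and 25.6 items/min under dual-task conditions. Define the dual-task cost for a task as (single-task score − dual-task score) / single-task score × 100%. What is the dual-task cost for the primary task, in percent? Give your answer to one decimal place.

19.0

Cost = (31.6 − 25.6) / 31.6 × 100%
     = 6.0000 / 31.6 × 100% = 18.9873%.
≈ 19.0%.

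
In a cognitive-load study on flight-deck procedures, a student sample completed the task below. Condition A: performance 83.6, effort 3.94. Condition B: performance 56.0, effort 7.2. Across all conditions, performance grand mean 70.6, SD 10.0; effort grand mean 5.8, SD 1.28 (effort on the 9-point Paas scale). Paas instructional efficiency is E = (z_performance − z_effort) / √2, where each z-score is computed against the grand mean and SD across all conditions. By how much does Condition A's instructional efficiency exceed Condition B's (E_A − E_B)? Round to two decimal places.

Condition A: z_P = (83.6 − 70.6)/10.0 = 1.3000; z_E = (3.94 − 5.8)/1.28 = -1.4531; E_A = (1.3000 − (-1.4531))/√2 = 1.9467.
Condition B: z_P = (56.0 − 70.6)/10.0 = -1.4600; z_E = (7.2 − 5.8)/1.28 = 1.0938; E_B = (-1.4600 − 1.0938)/√2 = -1.8058.
E_A − E_B = 1.9467 − (-1.8058) = 3.7525 ≈ 3.75.

3.75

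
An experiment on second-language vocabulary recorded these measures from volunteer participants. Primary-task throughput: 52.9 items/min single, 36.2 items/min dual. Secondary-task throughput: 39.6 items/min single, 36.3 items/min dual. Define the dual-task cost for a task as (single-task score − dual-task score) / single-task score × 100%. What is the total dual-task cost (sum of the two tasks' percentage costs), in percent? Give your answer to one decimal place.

Primary cost = (52.9 − 36.2) / 52.9 × 100% = 31.5690%.
Secondary cost = (39.6 − 36.3) / 39.6 × 100% = 8.3333%.
Total = 31.5690% + 8.3333% = 39.9023% ≈ 39.9%.

39.9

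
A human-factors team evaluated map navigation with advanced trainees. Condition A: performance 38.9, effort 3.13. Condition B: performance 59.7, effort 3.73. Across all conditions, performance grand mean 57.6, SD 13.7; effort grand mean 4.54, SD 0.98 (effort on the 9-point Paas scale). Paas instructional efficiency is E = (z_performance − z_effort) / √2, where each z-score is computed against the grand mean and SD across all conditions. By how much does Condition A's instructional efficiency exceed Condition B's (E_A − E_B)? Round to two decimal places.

-0.64

Condition A: z_P = (38.9 − 57.6)/13.7 = -1.3650; z_E = (3.13 − 4.54)/0.98 = -1.4388; E_A = (-1.3650 − (-1.4388))/√2 = 0.0522.
Condition B: z_P = (59.7 − 57.6)/13.7 = 0.1533; z_E = (3.73 − 4.54)/0.98 = -0.8265; E_B = (0.1533 − (-0.8265))/√2 = 0.6928.
E_A − E_B = 0.0522 − 0.6928 = -0.6406 ≈ -0.64.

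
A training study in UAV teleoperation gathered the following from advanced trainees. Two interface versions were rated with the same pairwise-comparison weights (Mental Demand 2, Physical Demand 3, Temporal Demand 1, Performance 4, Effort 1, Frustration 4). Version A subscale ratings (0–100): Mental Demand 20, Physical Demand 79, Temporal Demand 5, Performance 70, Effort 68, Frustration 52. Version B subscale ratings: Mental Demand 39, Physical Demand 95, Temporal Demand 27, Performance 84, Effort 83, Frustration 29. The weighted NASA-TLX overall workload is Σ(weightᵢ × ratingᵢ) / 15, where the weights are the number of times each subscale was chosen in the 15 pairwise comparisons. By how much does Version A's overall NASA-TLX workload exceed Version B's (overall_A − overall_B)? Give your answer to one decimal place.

Version A weighted sum = 2·20 + 3·79 + 1·5 + 4·70 + 1·68 + 4·52 = 40 + 237 + 5 + 280 + 68 + 208 = 838; overall_A = 838/15 = 55.8667.
Version B weighted sum = 2·39 + 3·95 + 1·27 + 4·84 + 1·83 + 4·29 = 78 + 285 + 27 + 336 + 83 + 116 = 925; overall_B = 925/15 = 61.6667.
Difference = 55.8667 − 61.6667 = -5.8000 ≈ -5.8.

-5.8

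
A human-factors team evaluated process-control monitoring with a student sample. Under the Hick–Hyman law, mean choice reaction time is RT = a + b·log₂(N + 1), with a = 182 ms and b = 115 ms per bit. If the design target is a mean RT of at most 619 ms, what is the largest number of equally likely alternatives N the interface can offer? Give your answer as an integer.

12

Set 182 + 115·log₂(N + 1) ≤ 619.
log₂(N + 1) ≤ (619 − 182) / 115 = 3.8000.
N + 1 ≤ 2^3.8000 = 13.9288.
N ≤ 12.9288, so the largest integer N is 12.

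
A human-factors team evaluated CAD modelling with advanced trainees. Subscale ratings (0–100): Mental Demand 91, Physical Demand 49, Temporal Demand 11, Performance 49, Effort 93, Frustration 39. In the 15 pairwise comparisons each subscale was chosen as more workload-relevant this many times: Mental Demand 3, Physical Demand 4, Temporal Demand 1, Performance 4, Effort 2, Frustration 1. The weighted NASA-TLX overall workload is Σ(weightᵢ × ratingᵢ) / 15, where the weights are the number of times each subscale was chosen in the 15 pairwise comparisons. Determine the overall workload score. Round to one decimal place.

The tallies are the weights (they sum to 15).
Weighted sum = 3·91 + 4·49 + 1·11 + 4·49 + 2·93 + 1·39
            = 273 + 196 + 11 + 196 + 186 + 39 = 901.
Overall workload = 901 / 15 = 60.0667 ≈ 60.1.

60.1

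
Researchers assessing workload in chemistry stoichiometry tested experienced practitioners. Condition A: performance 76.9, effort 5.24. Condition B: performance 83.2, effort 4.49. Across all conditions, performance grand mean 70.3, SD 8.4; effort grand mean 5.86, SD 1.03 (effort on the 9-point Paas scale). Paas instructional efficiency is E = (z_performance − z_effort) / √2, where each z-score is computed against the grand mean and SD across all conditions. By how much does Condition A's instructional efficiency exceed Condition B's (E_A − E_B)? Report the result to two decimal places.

Condition A: z_P = (76.9 − 70.3)/8.4 = 0.7857; z_E = (5.24 − 5.86)/1.03 = -0.6019; E_A = (0.7857 − (-0.6019))/√2 = 0.9812.
Condition B: z_P = (83.2 − 70.3)/8.4 = 1.5357; z_E = (4.49 − 5.86)/1.03 = -1.3301; E_B = (1.5357 − (-1.3301))/√2 = 2.0264.
E_A − E_B = 0.9812 − 2.0264 = -1.0452 ≈ -1.05.

-1.05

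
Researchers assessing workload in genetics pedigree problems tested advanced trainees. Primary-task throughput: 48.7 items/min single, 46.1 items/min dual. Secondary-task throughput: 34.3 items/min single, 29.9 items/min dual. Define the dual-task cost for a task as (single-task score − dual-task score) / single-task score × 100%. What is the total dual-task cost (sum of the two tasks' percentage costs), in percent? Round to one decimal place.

Primary cost = (48.7 − 46.1) / 48.7 × 100% = 5.3388%.
Secondary cost = (34.3 − 29.9) / 34.3 × 100% = 12.8280%.
Total = 5.3388% + 12.8280% = 18.1668% ≈ 18.2%.

18.2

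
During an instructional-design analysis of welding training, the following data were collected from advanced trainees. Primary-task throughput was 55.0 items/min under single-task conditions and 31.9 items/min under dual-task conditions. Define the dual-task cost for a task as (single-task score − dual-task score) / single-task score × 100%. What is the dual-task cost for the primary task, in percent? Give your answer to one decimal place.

42.0

Cost = (55.0 − 31.9) / 55.0 × 100%
     = 23.1000 / 55.0 × 100% = 42.0000%.
≈ 42.0%.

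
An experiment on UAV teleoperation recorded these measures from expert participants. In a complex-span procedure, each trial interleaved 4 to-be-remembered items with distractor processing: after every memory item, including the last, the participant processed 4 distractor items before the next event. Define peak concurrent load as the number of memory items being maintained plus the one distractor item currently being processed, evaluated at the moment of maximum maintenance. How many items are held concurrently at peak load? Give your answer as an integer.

Maintenance is greatest during the distractor(s) after memory item 4: all 4 memory items are being held.
One distractor item is concurrently being processed.
Peak concurrent load = 4 + 1 = 5 items.

5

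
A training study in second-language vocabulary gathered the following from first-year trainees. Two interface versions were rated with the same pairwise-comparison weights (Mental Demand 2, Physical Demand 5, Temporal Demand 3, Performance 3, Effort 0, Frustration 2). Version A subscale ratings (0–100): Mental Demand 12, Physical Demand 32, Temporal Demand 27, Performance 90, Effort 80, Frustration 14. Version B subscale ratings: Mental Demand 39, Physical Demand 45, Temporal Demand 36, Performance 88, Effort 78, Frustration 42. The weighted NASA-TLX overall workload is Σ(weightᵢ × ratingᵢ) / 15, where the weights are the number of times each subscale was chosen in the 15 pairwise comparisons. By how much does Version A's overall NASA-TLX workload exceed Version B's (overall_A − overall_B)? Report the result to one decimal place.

Version A weighted sum = 2·12 + 5·32 + 3·27 + 3·90 + 0·80 + 2·14 = 24 + 160 + 81 + 270 + 0 + 28 = 563; overall_A = 563/15 = 37.5333.
Version B weighted sum = 2·39 + 5·45 + 3·36 + 3·88 + 0·78 + 2·42 = 78 + 225 + 108 + 264 + 0 + 84 = 759; overall_B = 759/15 = 50.6000.
Difference = 37.5333 − 50.6000 = -13.0667 ≈ -13.1.

-13.1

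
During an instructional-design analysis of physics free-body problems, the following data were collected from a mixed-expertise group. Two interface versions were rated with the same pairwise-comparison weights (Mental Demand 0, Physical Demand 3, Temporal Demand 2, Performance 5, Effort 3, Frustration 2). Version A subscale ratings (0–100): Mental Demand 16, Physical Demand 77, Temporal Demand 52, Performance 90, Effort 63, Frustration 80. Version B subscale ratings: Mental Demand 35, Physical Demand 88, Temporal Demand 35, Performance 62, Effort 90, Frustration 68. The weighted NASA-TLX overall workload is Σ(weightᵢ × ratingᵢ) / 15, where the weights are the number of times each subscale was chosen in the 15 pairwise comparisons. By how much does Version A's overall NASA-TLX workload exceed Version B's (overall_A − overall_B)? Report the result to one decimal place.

Version A weighted sum = 0·16 + 3·77 + 2·52 + 5·90 + 3·63 + 2·80 = 0 + 231 + 104 + 450 + 189 + 160 = 1134; overall_A = 1134/15 = 75.6000.
Version B weighted sum = 0·35 + 3·88 + 2·35 + 5·62 + 3·90 + 2·68 = 0 + 264 + 70 + 310 + 270 + 136 = 1050; overall_B = 1050/15 = 70.0000.
Difference = 75.6000 − 70.0000 = 5.6000 ≈ 5.6.

5.6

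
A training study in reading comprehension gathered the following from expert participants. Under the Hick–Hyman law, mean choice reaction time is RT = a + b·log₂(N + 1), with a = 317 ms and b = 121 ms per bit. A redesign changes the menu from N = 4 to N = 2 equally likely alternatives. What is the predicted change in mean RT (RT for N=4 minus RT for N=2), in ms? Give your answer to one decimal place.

89.2

RT(4) = 317 + 121·log₂(5) = 317 + 121·2.3219 = 597.9499 ms.
RT(2) = 317 + 121·log₂(3) = 317 + 121·1.5850 = 508.7850 ms.
Difference = 597.9499 − 508.7850 = 89.1649 ≈ 89.2 ms.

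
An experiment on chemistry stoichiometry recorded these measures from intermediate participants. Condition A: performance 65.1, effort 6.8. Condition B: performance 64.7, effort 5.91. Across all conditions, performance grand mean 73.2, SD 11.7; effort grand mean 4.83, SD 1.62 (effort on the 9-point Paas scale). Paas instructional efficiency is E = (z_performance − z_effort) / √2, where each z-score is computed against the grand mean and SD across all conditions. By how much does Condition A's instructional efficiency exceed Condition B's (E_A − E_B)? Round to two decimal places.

-0.36

Condition A: z_P = (65.1 − 73.2)/11.7 = -0.6923; z_E = (6.8 − 4.83)/1.62 = 1.2160; E_A = (-0.6923 − 1.2160)/√2 = -1.3494.
Condition B: z_P = (64.7 − 73.2)/11.7 = -0.7265; z_E = (5.91 − 4.83)/1.62 = 0.6667; E_B = (-0.7265 − 0.6667)/√2 = -0.9851.
E_A − E_B = -1.3494 − (-0.9851) = -0.3643 ≈ -0.36.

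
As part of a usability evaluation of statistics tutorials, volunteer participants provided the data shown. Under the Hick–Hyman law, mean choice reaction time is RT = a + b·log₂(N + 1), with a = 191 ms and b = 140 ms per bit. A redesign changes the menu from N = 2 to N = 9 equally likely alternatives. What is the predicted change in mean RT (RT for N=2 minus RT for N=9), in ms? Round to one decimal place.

-243.2

RT(2) = 191 + 140·log₂(3) = 191 + 140·1.5850 = 412.9000 ms.
RT(9) = 191 + 140·log₂(10) = 191 + 140·3.3219 = 656.0660 ms.
Difference = 412.9000 − 656.0660 = -243.1660 ≈ -243.2 ms.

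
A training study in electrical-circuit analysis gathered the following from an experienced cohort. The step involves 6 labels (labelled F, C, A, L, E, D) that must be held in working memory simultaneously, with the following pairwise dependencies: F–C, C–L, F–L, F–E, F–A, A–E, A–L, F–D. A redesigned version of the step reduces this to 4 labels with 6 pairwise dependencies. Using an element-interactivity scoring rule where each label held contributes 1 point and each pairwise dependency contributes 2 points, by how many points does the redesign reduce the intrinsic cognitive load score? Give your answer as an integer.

Original: 6 × 1 + 8 × 2 = 6 + 16 = 22.
Redesigned: 4 × 1 + 6 × 2 = 4 + 12 = 16.
Reduction = 22 − 16 = 6.

6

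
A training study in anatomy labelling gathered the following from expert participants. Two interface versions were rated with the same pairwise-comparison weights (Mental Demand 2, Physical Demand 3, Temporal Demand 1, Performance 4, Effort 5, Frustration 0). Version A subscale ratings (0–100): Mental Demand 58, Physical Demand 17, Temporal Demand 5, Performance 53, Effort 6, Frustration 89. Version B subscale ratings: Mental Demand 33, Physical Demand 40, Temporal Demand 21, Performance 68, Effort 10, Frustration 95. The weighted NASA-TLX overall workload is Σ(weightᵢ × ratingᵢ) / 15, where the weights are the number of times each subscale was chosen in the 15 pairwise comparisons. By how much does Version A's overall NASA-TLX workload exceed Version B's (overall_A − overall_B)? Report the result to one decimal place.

Version A weighted sum = 2·58 + 3·17 + 1·5 + 4·53 + 5·6 + 0·89 = 116 + 51 + 5 + 212 + 30 + 0 = 414; overall_A = 414/15 = 27.6000.
Version B weighted sum = 2·33 + 3·40 + 1·21 + 4·68 + 5·10 + 0·95 = 66 + 120 + 21 + 272 + 50 + 0 = 529; overall_B = 529/15 = 35.2667.
Difference = 27.6000 − 35.2667 = -7.6667 ≈ -7.7.

-7.7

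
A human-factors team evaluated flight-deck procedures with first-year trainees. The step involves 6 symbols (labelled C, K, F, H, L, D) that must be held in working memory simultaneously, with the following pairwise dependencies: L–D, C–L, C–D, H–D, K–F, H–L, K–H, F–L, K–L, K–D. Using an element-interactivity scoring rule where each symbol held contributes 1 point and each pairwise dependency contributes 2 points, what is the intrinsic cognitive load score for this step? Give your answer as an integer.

Count of symbols held simultaneously: 6.
Count of pairwise dependencies listed: 10.
Element contribution: 6 × 1 = 6.
Interaction contribution: 10 × 2 = 20.
Intrinsic load = 6 + 20 = 26.

26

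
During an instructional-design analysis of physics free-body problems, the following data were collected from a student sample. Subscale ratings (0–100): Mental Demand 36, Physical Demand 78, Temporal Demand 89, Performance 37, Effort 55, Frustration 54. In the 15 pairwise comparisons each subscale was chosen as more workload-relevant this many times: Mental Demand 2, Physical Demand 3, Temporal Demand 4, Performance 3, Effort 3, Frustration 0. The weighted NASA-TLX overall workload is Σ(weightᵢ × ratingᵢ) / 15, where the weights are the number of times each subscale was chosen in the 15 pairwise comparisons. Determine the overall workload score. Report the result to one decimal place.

The tallies are the weights (they sum to 15).
Weighted sum = 2·36 + 3·78 + 4·89 + 3·37 + 3·55 + 0·54
            = 72 + 234 + 356 + 111 + 165 + 0 = 938.
Overall workload = 938 / 15 = 62.5333 ≈ 62.5.

62.5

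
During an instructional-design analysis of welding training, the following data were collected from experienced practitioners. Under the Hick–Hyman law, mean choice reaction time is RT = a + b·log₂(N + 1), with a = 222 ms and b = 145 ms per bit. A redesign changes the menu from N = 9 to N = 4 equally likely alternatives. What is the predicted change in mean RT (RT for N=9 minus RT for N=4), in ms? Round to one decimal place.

145.0

RT(9) = 222 + 145·log₂(10) = 222 + 145·3.3219 = 703.6755 ms.
RT(4) = 222 + 145·log₂(5) = 222 + 145·2.3219 = 558.6755 ms.
Difference = 703.6755 − 558.6755 = 145.0000 ≈ 145.0 ms.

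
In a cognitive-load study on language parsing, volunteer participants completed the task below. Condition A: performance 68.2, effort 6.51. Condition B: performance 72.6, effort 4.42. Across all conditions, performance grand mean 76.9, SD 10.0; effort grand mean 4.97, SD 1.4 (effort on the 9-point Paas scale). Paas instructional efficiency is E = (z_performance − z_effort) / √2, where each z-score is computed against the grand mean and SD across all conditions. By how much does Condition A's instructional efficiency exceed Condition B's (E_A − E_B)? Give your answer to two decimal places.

Condition A: z_P = (68.2 − 76.9)/10.0 = -0.8700; z_E = (6.51 − 4.97)/1.4 = 1.1000; E_A = (-0.8700 − 1.1000)/√2 = -1.3930.
Condition B: z_P = (72.6 − 76.9)/10.0 = -0.4300; z_E = (4.42 − 4.97)/1.4 = -0.3929; E_B = (-0.4300 − (-0.3929))/√2 = -0.0262.
E_A − E_B = -1.3930 − (-0.0262) = -1.3668 ≈ -1.37.

-1.37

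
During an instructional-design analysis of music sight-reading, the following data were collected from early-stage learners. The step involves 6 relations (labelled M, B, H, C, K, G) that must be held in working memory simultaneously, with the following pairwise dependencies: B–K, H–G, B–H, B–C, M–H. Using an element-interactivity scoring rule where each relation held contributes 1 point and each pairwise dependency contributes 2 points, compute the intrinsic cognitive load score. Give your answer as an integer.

16

Count of relations held simultaneously: 6.
Count of pairwise dependencies listed: 5.
Element contribution: 6 × 1 = 6.
Interaction contribution: 5 × 2 = 10.
Intrinsic load = 6 + 10 = 16.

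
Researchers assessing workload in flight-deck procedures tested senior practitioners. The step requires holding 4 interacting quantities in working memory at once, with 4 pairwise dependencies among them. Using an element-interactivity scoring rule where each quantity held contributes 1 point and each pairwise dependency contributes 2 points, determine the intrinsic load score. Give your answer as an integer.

Element contribution: 4 × 1 = 4.
Interaction contribution: 4 × 2 = 8.
Intrinsic load = 4 + 8 = 12.

12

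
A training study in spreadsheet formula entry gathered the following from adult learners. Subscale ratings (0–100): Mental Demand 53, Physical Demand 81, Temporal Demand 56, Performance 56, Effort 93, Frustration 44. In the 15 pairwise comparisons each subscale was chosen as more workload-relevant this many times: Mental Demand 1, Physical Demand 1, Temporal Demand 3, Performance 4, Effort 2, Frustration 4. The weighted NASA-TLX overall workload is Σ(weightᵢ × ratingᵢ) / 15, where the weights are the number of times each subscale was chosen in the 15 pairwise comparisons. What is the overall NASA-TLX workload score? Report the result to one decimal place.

59.2

The tallies are the weights (they sum to 15).
Weighted sum = 1·53 + 1·81 + 3·56 + 4·56 + 2·93 + 4·44
            = 53 + 81 + 168 + 224 + 186 + 176 = 888.
Overall workload = 888 / 15 = 59.2000 ≈ 59.2.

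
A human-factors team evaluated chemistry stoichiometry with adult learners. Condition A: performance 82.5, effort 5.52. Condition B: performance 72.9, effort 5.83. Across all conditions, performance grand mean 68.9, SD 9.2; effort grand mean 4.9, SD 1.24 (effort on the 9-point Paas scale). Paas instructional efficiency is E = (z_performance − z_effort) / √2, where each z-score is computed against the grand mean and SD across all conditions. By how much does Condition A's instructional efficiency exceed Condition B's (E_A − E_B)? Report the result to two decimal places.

0.91

Condition A: z_P = (82.5 − 68.9)/9.2 = 1.4783; z_E = (5.52 − 4.9)/1.24 = 0.5000; E_A = (1.4783 − 0.5000)/√2 = 0.6918.
Condition B: z_P = (72.9 − 68.9)/9.2 = 0.4348; z_E = (5.83 − 4.9)/1.24 = 0.7500; E_B = (0.4348 − 0.7500)/√2 = -0.2229.
E_A − E_B = 0.6918 − (-0.2229) = 0.9147 ≈ 0.91.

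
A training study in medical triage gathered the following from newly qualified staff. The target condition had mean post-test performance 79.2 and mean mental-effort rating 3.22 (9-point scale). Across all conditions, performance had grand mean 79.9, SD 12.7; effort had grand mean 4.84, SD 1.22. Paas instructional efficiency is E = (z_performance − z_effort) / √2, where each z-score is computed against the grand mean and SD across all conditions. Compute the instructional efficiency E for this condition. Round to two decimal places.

z_performance = (79.2 − 79.9) / 12.7 = -0.7000 / 12.7 = -0.0551.
z_effort = (3.22 − 4.84) / 1.22 = -1.6200 / 1.22 = -1.3279.
z_P − z_E = -0.0551 − (-1.3279) = 1.2728.
E = 1.2728 / √2 = 1.2728 / 1.41421 = 0.9000 ≈ 0.90.

0.90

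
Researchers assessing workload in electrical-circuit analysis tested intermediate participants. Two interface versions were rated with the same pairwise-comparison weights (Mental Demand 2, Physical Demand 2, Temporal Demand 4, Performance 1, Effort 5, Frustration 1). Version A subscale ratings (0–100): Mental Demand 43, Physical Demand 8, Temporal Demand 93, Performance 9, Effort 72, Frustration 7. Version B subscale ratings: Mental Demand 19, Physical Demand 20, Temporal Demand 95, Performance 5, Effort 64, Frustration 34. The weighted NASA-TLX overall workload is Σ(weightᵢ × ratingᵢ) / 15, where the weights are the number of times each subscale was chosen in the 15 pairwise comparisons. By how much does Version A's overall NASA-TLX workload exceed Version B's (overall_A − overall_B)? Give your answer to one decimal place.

Version A weighted sum = 2·43 + 2·8 + 4·93 + 1·9 + 5·72 + 1·7 = 86 + 16 + 372 + 9 + 360 + 7 = 850; overall_A = 850/15 = 56.6667.
Version B weighted sum = 2·19 + 2·20 + 4·95 + 1·5 + 5·64 + 1·34 = 38 + 40 + 380 + 5 + 320 + 34 = 817; overall_B = 817/15 = 54.4667.
Difference = 56.6667 − 54.4667 = 2.2000 ≈ 2.2.

2.2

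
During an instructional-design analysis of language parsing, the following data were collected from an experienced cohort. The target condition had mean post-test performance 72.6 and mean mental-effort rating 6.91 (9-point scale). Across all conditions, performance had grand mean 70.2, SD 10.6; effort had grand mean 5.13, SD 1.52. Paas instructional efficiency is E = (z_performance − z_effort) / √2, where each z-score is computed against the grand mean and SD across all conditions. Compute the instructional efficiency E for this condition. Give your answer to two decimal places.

-0.67

z_performance = (72.6 − 70.2) / 10.6 = 2.4000 / 10.6 = 0.2264.
z_effort = (6.91 − 5.13) / 1.52 = 1.7800 / 1.52 = 1.1711.
z_P − z_E = 0.2264 − 1.1711 = -0.9447.
E = -0.9447 / √2 = -0.9447 / 1.41421 = -0.6680 ≈ -0.67.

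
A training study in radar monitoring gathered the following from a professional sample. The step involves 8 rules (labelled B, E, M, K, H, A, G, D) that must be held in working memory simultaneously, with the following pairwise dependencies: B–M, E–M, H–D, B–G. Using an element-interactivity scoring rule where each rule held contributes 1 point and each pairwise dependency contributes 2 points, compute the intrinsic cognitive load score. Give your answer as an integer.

16

Count of rules held simultaneously: 8.
Count of pairwise dependencies listed: 4.
Element contribution: 8 × 1 = 8.
Interaction contribution: 4 × 2 = 8.
Intrinsic load = 8 + 8 = 16.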